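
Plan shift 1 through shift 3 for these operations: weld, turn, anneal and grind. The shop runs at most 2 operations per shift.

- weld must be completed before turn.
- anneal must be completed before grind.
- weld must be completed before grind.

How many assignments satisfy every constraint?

8

Splitting on weld: it can be shift 1 (6), shift 2 (2). Listing each branch's schedules as (turn, anneal, grind) by shift number:
weld=shift 1: (2,1,2) (2,1,3) (2,2,3) (3,1,2) (3,1,3) (3,2,3) — 6.
weld=shift 2: (3,1,3) (3,2,3) — 2.
Summing: 6 + 2 = 8.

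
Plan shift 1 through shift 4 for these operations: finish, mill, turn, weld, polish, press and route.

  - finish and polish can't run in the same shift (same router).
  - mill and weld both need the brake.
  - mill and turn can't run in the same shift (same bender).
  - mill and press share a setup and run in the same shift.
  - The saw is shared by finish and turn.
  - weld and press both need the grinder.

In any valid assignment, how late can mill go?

mill at shift 4 is achievable: mill -> shift 4; route -> shift 1; weld -> shift 1; press -> shift 4; finish -> shift 1; turn -> shift 2; polish -> shift 2.

shift 4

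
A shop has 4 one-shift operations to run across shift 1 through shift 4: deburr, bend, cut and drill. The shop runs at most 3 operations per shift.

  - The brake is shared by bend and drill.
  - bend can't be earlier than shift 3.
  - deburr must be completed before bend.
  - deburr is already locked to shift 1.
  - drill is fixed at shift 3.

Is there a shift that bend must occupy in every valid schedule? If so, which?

shift 4

bend's window is shift 3–shift 4.
drill is fixed at shift 3, and bend can't share a shift with drill.
So bend must be shift 4.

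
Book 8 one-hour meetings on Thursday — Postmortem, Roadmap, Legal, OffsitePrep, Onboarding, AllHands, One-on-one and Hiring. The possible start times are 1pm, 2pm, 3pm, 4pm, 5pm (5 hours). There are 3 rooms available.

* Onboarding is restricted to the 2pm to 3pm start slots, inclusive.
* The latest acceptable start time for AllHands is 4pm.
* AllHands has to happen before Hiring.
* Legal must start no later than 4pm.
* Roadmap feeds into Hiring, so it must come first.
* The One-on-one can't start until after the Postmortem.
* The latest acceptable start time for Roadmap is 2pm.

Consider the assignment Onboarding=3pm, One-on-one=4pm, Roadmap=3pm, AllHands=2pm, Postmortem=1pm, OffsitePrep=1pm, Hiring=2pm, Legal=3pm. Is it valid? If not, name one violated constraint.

No. Roadmap feeds into Hiring, so it must come first is not satisfied.

The latest acceptable start time for Roadmap is 2pm — violated.
AllHands has to happen before Hiring — violated.
Roadmap feeds into Hiring, so it must come first — violated.
There are 3 rooms available — holds.
Onboarding is restricted to the 2pm to 3pm start slots, inclusive — holds.
Legal must start no later than 4pm — holds.
The latest acceptable start time for AllHands is 4pm — holds.
The One-on-one can't start until after the Postmortem — holds.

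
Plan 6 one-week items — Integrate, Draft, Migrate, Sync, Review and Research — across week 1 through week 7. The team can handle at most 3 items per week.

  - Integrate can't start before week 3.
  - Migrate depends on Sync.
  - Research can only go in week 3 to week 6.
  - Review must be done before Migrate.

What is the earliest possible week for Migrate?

Precedence pushes Migrate to at least week 2.
Migrate at week 2 is achievable: Review -> week 1, Sync -> week 1, Draft -> week 1, Integrate -> week 3, Migrate -> week 2, Research -> week 3.

week 2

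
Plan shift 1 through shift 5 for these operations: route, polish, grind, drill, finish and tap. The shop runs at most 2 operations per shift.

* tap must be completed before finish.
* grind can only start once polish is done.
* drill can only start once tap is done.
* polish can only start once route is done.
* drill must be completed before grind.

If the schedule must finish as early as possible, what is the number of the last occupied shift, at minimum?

The precedence chain requires at least 3 distinct shifts.
With at most 2 per shift and 6 operations, at least 3 shifts are needed.
3 works (last occupied shift: shift 3): for example finish in shift 3; grind in shift 3; route in shift 1; tap in shift 1; drill in shift 2; polish in shift 2.

shift 3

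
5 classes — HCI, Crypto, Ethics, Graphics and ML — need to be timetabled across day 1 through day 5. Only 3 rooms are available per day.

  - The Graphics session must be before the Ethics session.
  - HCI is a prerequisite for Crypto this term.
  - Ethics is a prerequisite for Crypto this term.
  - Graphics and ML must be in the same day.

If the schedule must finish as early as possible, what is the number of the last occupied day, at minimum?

3

The precedence chain requires at least 3 distinct days.
With at most 3 per day and 5 classes, at least 2 days are needed.
3 works (last occupied day: day 3): for example HCI=day 1, Graphics=day 1, ML=day 1, Crypto=day 3, Ethics=day 2.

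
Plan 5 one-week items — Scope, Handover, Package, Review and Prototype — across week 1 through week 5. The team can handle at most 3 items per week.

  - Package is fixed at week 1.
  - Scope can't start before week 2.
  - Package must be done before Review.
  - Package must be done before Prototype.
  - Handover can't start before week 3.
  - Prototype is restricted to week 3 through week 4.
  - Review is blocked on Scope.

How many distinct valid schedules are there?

36

Splitting on Scope: it can be week 2 (18), week 3 (12), week 4 (6). Listing each branch's schedules as (Handover, Package, Review, Prototype) by week number:
Scope=week 2: (3,1,3,3) (3,1,3,4) (3,1,4,3) (3,1,4,4) (3,1,5,3) (3,1,5,4) (4,1,3,3) (4,1,3,4) (4,1,4,3) (4,1,4,4) (4,1,5,3) (4,1,5,4) (5,1,3,3) (5,1,3,4) (5,1,4,3) (5,1,4,4) (5,1,5,3) (5,1,5,4) — 18.
Scope=week 3: (3,1,4,3) (3,1,4,4) (3,1,5,3) (3,1,5,4) (4,1,4,3) (4,1,4,4) (4,1,5,3) (4,1,5,4) (5,1,4,3) (5,1,4,4) (5,1,5,3) (5,1,5,4) — 12.
Scope=week 4: (3,1,5,3) (3,1,5,4) (4,1,5,3) (4,1,5,4) (5,1,5,3) (5,1,5,4) — 6.
Summing: 18 + 12 + 6 = 36.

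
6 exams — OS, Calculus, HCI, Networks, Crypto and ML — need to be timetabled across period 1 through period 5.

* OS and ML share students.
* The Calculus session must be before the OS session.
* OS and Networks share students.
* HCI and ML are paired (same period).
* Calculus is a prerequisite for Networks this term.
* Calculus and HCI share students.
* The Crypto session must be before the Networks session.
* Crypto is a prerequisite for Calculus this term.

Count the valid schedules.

30

Splitting on OS: it can be period 3 (6), period 4 (12), period 5 (12). Listing each branch's schedules as (Calculus, HCI, Networks, Crypto, ML) by period number:
OS=period 3: (2,1,4,1,1) (2,1,5,1,1) (2,4,4,1,4) (2,4,5,1,4) (2,5,4,1,5) (2,5,5,1,5) — 6.
OS=period 4: (2,1,3,1,1) (2,1,5,1,1) (2,3,3,1,3) (2,3,5,1,3) (2,5,3,1,5) (2,5,5,1,5) (3,1,5,1,1) (3,1,5,2,1) (3,2,5,1,2) (3,2,5,2,2) (3,5,5,1,5) (3,5,5,2,5) — 12.
OS=period 5: (2,1,3,1,1) (2,1,4,1,1) (2,3,3,1,3) (2,3,4,1,3) (2,4,3,1,4) (2,4,4,1,4) (3,1,4,1,1) (3,1,4,2,1) (3,2,4,1,2) (3,2,4,2,2) (3,4,4,1,4) (3,4,4,2,4) — 12.
Summing: 6 + 12 + 12 = 30.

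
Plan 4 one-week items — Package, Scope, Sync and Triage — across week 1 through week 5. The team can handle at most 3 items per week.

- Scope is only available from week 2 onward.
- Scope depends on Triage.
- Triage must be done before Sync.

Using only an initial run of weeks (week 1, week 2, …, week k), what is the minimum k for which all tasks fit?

The precedence chain requires at least 2 distinct weeks.
With at most 3 per week and 4 tasks, at least 2 weeks are needed.
2 works (last occupied week: week 2): for example Sync in week 2, Package in week 1, Scope in week 2, Triage in week 1.

2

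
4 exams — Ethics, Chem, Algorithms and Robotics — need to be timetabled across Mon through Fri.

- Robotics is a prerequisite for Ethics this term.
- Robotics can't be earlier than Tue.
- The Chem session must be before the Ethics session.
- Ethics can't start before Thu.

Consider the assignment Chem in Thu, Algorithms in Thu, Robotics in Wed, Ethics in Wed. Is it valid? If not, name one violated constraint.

Ethics can't start before Thu — violated.
The Chem session must be before the Ethics session — violated.
Robotics is a prerequisite for Ethics this term — violated.
Robotics can't be earlier than Tue — holds.

Invalid. The Chem session must be before the Ethics session.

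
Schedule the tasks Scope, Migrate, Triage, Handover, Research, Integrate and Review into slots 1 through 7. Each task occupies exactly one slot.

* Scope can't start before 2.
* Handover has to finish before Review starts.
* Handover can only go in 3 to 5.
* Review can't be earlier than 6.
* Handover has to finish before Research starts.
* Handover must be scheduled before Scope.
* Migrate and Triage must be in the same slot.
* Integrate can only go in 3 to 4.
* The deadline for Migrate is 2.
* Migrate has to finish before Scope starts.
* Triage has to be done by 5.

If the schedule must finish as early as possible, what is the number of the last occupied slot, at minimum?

6

The precedence chain requires at least 2 distinct slots.
Review can't be placed before 6, so the schedule must run through at least slot 6.
6 works (last occupied slot: 6): for example Integrate -> 3, Scope -> 4, Handover -> 3, Research -> 4, Review -> 6, Triage -> 1, Migrate -> 1.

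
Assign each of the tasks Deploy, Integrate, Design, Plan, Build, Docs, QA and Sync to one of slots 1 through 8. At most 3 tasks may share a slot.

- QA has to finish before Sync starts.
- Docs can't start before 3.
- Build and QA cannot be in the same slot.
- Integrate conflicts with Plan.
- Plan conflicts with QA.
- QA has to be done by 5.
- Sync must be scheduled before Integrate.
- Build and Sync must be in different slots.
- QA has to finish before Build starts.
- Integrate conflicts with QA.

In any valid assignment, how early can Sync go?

Precedence pushes Sync to at least 2; downstream work caps Sync at 7.
Sync at 2 is achievable: Design=1, Plan=2, Integrate=3, Docs=3, QA=1, Deploy=1, Build=3, Sync=2.

2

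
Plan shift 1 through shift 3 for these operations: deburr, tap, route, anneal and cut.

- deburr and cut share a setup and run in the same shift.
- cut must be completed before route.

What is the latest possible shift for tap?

tap at shift 3 is achievable: anneal -> shift 1, deburr -> shift 1, tap -> shift 3, route -> shift 2, cut -> shift 1.

shift 3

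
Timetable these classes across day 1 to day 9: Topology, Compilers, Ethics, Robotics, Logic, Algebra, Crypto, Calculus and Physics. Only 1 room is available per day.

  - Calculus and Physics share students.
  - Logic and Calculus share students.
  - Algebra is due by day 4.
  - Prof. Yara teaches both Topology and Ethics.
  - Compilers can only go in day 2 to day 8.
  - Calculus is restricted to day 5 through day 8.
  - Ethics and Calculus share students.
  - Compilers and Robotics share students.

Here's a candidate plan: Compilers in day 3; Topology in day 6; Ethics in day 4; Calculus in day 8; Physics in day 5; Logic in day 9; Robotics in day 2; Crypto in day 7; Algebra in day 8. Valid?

No — it violates: Algebra is due by day 4

Only 1 room is available per day — violated.
Prof. Yara teaches both Topology and Ethics — holds.
Ethics and Calculus share students — holds.
Compilers can only go in day 2 to day 8 — holds.
Logic and Calculus share students — holds.
Compilers and Robotics share students — holds.
Algebra is due by day 4 — violated.
Calculus and Physics share students — holds.
Calculus is restricted to day 5 through day 8 — holds.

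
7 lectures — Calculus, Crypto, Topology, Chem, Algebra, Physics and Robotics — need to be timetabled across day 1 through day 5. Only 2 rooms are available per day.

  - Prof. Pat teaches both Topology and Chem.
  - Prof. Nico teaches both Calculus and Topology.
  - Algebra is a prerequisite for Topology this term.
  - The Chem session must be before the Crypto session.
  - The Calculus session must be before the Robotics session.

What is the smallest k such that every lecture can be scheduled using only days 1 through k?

4

The precedence chain requires at least 2 distinct days.
With at most 2 per day and 7 lectures, at least 4 days are needed.
4 works (last occupied day: day 4): for example Physics in day 4; Robotics in day 3; Crypto in day 2; Chem in day 1; Algebra in day 2; Topology in day 3; Calculus in day 1.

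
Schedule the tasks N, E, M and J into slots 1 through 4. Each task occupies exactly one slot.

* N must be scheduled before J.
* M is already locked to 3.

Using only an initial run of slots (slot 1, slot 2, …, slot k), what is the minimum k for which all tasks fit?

The precedence chain requires at least 2 distinct slots.
M can't be placed before 3, so the schedule must run through at least slot 3.
3 works (last occupied slot: 3): for example M -> 3; J -> 2; E -> 1; N -> 1.

3 slots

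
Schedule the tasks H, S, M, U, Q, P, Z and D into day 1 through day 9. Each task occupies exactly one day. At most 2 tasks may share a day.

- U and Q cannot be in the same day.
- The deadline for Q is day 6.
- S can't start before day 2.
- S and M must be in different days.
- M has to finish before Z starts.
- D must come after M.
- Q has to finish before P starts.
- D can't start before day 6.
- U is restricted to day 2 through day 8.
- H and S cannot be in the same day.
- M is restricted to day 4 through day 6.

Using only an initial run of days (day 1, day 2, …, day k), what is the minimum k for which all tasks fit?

The precedence chain requires at least 2 distinct days.
With at most 2 per day and 8 tasks, at least 4 days are needed.
D can't be placed before day 6, so the schedule must run through at least day 6.
6 works (last occupied day: day 6): for example H -> day 1; S -> day 2; P -> day 3; M -> day 4; Z -> day 5; U -> day 2; Q -> day 1; D -> day 6.

6 days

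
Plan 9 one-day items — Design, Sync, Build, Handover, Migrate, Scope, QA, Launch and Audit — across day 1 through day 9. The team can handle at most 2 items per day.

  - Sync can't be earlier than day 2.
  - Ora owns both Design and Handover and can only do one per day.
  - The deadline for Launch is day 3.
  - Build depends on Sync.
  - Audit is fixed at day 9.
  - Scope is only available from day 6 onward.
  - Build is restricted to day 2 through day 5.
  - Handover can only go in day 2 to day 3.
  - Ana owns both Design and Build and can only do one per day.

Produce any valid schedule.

Migrate in day 3; QA in day 4; Handover in day 2; Design in day 1; Launch in day 1; Sync in day 2; Scope in day 6; Build in day 3; Audit in day 9

Checking: Sync(day 2) before Build(day 3); Design(day 1) != Handover(day 2); Design(day 1) != Build(day 3); Handover=day 2 in [day 2,day 3]; Launch=day 1 in [day 1,day 3]; Build=day 3 in [day 2,day 5]; Sync=day 2 in [day 2,day 9]; Audit=day 9 in [day 9,day 9]; Scope=day 6 in [day 6,day 9]; max 2 per day (cap 2).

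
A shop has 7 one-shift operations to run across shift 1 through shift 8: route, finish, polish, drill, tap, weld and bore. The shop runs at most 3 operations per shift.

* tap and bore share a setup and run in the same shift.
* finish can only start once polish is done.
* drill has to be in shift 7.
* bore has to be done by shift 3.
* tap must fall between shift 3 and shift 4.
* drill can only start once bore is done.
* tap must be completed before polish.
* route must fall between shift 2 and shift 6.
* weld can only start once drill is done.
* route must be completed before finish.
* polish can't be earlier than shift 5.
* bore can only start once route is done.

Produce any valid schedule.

drill -> shift 7, tap -> shift 3, bore -> shift 3, weld -> shift 8, polish -> shift 5, finish -> shift 6, route -> shift 2

Checking: tap(shift 3) before polish(shift 5); drill(shift 7) before weld(shift 8); polish(shift 5) before finish(shift 6); route(shift 2) before finish(shift 6); bore(shift 3) before drill(shift 7); route(shift 2) before bore(shift 3); tap = bore = shift 3; drill=shift 7 in [shift 7,shift 7]; tap=shift 3 in [shift 3,shift 4]; bore=shift 3 in [shift 1,shift 3]; polish=shift 5 in [shift 5,shift 8]; route=shift 2 in [shift 2,shift 6]; max 2 per shift (cap 3).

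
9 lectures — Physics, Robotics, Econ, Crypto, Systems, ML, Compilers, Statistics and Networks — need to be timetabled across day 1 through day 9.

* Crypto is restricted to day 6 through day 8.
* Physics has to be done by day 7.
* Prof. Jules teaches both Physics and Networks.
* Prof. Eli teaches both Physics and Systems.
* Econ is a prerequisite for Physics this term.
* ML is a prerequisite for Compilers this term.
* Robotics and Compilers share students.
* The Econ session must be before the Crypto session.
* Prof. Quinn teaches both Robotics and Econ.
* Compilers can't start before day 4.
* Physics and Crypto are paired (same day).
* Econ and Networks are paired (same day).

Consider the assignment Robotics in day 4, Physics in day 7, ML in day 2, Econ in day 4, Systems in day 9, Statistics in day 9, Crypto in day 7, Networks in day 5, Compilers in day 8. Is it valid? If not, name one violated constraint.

No — it violates: Prof. Quinn teaches both Robotics and Econ

Crypto is restricted to day 6 through day 8 — holds.
ML is a prerequisite for Compilers this term — holds.
Prof. Eli teaches both Physics and Systems — holds.
Physics has to be done by day 7 — holds.
Compilers can't start before day 4 — holds.
Prof. Quinn teaches both Robotics and Econ — violated.
Robotics and Compilers share students — holds.
The Econ session must be before the Crypto session — holds.
Physics and Crypto are paired (same day) — holds.
Econ is a prerequisite for Physics this term — holds.
Prof. Jules teaches both Physics and Networks — holds.
Econ and Networks are paired (same day) — violated.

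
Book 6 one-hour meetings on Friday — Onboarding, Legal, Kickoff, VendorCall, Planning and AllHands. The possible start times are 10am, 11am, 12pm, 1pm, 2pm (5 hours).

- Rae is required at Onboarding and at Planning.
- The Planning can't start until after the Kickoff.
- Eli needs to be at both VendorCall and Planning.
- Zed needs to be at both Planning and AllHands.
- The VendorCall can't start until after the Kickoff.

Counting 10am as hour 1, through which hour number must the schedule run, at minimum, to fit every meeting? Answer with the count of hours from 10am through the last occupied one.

The precedence chain requires at least 2 distinct hours.
Could 2 hours be enough, i.e. nothing placed later than 11am? No: VendorCall must come after Kickoff (at 10am or later) → {11am}; Kickoff must come before VendorCall (at 11am or earlier) → {10am}; Planning must come after Kickoff (at 10am or later) → {11am}; Planning can't share with VendorCall (11am) → nothing is left.
So 2 hours is not enough.
3 works (last occupied hour: 12pm): for example AllHands in 10am; Kickoff in 10am; Legal in 10am; Planning in 12pm; Onboarding in 10am; VendorCall in 11am.

3 hours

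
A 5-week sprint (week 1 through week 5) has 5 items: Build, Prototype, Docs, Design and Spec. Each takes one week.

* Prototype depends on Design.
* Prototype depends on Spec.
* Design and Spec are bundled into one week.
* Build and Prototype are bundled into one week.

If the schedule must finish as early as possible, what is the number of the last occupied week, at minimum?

2

The precedence chain requires at least 2 distinct weeks.
2 works (last occupied week: week 2): for example Prototype=week 2; Docs=week 1; Design=week 1; Spec=week 1; Build=week 2.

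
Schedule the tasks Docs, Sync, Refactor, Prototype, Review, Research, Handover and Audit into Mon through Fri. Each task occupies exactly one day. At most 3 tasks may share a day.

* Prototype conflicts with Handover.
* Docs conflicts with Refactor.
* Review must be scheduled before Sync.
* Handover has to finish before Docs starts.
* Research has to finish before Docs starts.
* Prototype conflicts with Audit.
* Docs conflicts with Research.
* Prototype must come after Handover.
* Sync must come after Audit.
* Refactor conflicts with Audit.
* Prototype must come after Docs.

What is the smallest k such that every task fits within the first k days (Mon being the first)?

3

The precedence chain requires at least 3 distinct days.
With at most 3 per day and 8 tasks, at least 3 days are needed.
3 works (last occupied day: Wed): for example Review=Mon; Audit=Tue; Docs=Tue; Handover=Mon; Prototype=Wed; Refactor=Wed; Sync=Wed; Research=Mon.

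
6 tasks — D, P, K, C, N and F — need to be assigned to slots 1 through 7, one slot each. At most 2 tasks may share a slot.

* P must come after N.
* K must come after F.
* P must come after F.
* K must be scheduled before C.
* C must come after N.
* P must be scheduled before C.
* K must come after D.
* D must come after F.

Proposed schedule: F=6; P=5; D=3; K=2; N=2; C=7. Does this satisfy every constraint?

Invalid. K must come after F.

K must come after F — violated.
P must come after F — violated.
D must come after F — violated.
C must come after N — holds.
At most 2 tasks may share a slot — holds.
P must be scheduled before C — holds.
P must come after N — holds.
K must be scheduled before C — holds.
K must come after D — violated.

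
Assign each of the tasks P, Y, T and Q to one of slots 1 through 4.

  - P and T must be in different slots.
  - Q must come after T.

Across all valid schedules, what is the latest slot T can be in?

Downstream work caps T at 3.
T at 3 is achievable: P -> 1; Q -> 4; Y -> 1; T -> 3.

3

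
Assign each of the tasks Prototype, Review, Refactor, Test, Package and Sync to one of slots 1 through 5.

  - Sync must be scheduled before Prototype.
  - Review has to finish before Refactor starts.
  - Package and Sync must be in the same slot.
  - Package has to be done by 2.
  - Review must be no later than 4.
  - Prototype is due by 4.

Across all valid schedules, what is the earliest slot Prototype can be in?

2

Precedence pushes Prototype to at least 2; Prototype's own window allows nothing later than 4.
Prototype at 2 is achievable: Review -> 1; Refactor -> 2; Sync -> 1; Prototype -> 2; Test -> 1; Package -> 1.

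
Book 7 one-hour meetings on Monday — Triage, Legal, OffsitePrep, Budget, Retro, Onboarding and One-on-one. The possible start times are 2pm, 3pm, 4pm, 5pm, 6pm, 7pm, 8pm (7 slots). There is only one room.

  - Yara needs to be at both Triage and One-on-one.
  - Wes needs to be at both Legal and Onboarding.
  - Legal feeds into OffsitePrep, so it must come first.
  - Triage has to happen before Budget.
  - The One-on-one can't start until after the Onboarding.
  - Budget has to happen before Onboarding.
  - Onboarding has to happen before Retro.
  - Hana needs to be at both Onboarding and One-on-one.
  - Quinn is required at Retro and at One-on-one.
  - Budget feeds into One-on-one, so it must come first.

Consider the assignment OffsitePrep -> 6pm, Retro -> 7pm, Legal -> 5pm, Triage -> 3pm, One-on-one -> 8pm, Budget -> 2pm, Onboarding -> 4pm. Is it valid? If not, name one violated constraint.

No. Triage has to happen before Budget is not satisfied.

Budget has to happen before Onboarding — holds.
Wes needs to be at both Legal and Onboarding — holds.
Yara needs to be at both Triage and One-on-one — holds.
The One-on-one can't start until after the Onboarding — holds.
There is only one room — holds.
Onboarding has to happen before Retro — holds.
Triage has to happen before Budget — violated.
Budget feeds into One-on-one, so it must come first — holds.
Quinn is required at Retro and at One-on-one — holds.
Hana needs to be at both Onboarding and One-on-one — holds.
Legal feeds into OffsitePrep, so it must come first — holds.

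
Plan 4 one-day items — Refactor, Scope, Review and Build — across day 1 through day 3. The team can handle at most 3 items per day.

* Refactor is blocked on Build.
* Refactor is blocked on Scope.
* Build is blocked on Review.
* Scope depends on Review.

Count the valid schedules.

Enumerating: Build=day 2; Review=day 1; Scope=day 2; Refactor=day 3.

1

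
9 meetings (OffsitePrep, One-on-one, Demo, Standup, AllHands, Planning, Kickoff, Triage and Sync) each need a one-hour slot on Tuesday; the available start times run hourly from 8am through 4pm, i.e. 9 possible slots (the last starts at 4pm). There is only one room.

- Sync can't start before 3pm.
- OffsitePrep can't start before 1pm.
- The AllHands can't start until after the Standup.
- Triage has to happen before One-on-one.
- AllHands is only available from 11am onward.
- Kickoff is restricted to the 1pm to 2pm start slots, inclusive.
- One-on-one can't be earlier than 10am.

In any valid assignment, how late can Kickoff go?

2pm

Kickoff is available from 1pm; Kickoff's own window allows nothing later than 2pm.
Kickoff at 2pm is achievable: Triage=9am; One-on-one=10am; Planning=4pm; Kickoff=2pm; AllHands=11am; Demo=12pm; OffsitePrep=1pm; Standup=8am; Sync=3pm.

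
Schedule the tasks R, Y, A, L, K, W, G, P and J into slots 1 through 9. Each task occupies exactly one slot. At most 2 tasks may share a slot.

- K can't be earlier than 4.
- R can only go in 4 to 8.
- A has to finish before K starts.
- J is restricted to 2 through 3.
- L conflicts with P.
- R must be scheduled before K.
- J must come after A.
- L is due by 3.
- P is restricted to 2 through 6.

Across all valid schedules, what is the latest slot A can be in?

Downstream work caps A at 2.
A at 2 is achievable: Y in 1; K in 5; A in 2; L in 1; P in 2; G in 4; W in 3; J in 3; R in 4.

2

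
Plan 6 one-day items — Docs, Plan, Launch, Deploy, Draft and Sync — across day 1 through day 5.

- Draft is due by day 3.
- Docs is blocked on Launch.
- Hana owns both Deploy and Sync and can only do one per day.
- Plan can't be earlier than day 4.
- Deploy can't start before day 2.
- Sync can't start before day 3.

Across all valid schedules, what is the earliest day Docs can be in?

Precedence pushes Docs to at least day 2.
Docs at day 2 is achievable: Launch=day 1, Plan=day 4, Draft=day 1, Deploy=day 2, Sync=day 3, Docs=day 2.

day 2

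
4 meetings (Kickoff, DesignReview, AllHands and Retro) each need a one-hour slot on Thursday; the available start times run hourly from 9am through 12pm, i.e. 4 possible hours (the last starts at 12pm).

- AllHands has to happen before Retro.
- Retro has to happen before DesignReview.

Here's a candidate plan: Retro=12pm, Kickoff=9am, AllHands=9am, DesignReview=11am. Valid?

No — it violates: Retro has to happen before DesignReview

AllHands has to happen before Retro — holds.
Retro has to happen before DesignReview — violated.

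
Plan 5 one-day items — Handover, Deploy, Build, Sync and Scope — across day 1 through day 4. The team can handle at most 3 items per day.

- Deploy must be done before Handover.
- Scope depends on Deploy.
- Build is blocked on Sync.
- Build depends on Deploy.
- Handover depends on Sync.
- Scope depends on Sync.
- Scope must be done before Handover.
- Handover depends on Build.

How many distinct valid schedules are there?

8

Splitting on Handover: it can be day 3 (1), day 4 (7). Listing each branch's schedules as (Deploy, Build, Sync, Scope) by day number:
Handover=day 3: (1,2,1,2) — 1.
Handover=day 4: (1,2,1,2) (1,2,1,3) (1,3,1,2) (1,3,1,3) (1,3,2,3) (2,3,1,3) (2,3,2,3) — 7.
Summing: 1 + 7 = 8.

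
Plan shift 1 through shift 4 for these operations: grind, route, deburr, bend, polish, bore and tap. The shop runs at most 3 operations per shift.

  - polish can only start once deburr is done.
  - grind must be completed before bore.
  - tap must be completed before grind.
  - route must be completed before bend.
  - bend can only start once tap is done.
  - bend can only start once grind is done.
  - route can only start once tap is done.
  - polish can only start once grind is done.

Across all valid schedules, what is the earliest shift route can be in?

shift 2

Precedence pushes route to at least shift 2; downstream work caps route at shift 3.
route at shift 2 is achievable: bore in shift 3; tap in shift 1; grind in shift 2; polish in shift 3; deburr in shift 1; route in shift 2; bend in shift 3.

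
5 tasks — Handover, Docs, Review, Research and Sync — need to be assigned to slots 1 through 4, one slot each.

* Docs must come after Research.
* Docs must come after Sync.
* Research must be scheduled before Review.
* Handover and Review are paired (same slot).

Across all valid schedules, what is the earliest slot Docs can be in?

Precedence pushes Docs to at least 2.
Docs at 2 is achievable: Docs -> 2; Research -> 1; Handover -> 2; Sync -> 1; Review -> 2.

2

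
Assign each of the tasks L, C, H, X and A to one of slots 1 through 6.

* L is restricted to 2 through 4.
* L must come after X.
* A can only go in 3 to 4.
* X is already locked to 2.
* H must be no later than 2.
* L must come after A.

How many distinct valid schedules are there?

12

Splitting on H: it can be 1 (6), 2 (6). Listing each branch's schedules as (L, C, X, A):
H=1: (4,1,2,3) (4,2,2,3) (4,3,2,3) (4,4,2,3) (4,5,2,3) (4,6,2,3) — 6.
H=2: (4,1,2,3) (4,2,2,3) (4,3,2,3) (4,4,2,3) (4,5,2,3) (4,6,2,3) — 6.
Summing: 6 + 6 = 12.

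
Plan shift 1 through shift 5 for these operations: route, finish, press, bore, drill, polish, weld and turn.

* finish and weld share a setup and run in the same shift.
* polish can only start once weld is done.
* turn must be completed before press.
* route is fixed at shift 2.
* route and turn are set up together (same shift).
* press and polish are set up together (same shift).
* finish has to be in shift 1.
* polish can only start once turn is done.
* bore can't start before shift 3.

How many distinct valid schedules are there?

45

Splitting on press: it can be shift 3 (15), shift 4 (15), shift 5 (15). Listing each branch's schedules as (route, finish, bore, drill, polish, weld, turn) by shift number:
press=shift 3: (2,1,3,1,3,1,2) (2,1,3,2,3,1,2) (2,1,3,3,3,1,2) (2,1,3,4,3,1,2) (2,1,3,5,3,1,2) (2,1,4,1,3,1,2) (2,1,4,2,3,1,2) (2,1,4,3,3,1,2) (2,1,4,4,3,1,2) (2,1,4,5,3,1,2) (2,1,5,1,3,1,2) (2,1,5,2,3,1,2) (2,1,5,3,3,1,2) (2,1,5,4,3,1,2) (2,1,5,5,3,1,2) — 15.
press=shift 4: (2,1,3,1,4,1,2) (2,1,3,2,4,1,2) (2,1,3,3,4,1,2) (2,1,3,4,4,1,2) (2,1,3,5,4,1,2) (2,1,4,1,4,1,2) (2,1,4,2,4,1,2) (2,1,4,3,4,1,2) (2,1,4,4,4,1,2) (2,1,4,5,4,1,2) (2,1,5,1,4,1,2) (2,1,5,2,4,1,2) (2,1,5,3,4,1,2) (2,1,5,4,4,1,2) (2,1,5,5,4,1,2) — 15.
press=shift 5: (2,1,3,1,5,1,2) (2,1,3,2,5,1,2) (2,1,3,3,5,1,2) (2,1,3,4,5,1,2) (2,1,3,5,5,1,2) (2,1,4,1,5,1,2) (2,1,4,2,5,1,2) (2,1,4,3,5,1,2) (2,1,4,4,5,1,2) (2,1,4,5,5,1,2) (2,1,5,1,5,1,2) (2,1,5,2,5,1,2) (2,1,5,3,5,1,2) (2,1,5,4,5,1,2) (2,1,5,5,5,1,2) — 15.
Summing: 15 + 15 + 15 = 45.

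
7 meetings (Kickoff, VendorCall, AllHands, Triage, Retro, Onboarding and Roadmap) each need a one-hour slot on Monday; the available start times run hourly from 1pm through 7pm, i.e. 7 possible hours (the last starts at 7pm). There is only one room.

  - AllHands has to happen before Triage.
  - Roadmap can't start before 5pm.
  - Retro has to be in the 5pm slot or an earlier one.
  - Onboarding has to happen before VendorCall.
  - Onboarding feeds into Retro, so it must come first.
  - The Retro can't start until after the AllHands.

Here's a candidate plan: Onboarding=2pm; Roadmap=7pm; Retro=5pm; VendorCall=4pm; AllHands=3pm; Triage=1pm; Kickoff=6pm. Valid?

Onboarding has to happen before VendorCall — holds.
AllHands has to happen before Triage — violated.
The Retro can't start until after the AllHands — holds.
Roadmap can't start before 5pm — holds.
Onboarding feeds into Retro, so it must come first — holds.
There is only one room — holds.
Retro has to be in the 5pm slot or an earlier one — holds.

Invalid. AllHands has to happen before Triage.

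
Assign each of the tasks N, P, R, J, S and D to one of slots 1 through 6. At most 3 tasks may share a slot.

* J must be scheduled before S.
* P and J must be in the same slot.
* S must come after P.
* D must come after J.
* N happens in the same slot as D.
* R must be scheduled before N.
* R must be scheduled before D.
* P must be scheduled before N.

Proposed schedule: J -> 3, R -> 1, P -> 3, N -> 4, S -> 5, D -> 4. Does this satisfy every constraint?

Yes

R must be scheduled before N — holds.
N happens in the same slot as D — holds.
At most 3 tasks may share a slot — holds.
P must be scheduled before N — holds.
P and J must be in the same slot — holds.
R must be scheduled before D — holds.
D must come after J — holds.
J must be scheduled before S — holds.
S must come after P — holds.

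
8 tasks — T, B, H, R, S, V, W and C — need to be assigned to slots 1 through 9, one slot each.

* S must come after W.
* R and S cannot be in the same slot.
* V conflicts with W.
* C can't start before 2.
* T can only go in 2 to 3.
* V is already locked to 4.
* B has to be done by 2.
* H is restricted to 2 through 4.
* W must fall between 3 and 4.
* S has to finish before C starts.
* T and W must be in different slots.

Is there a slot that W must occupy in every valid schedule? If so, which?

3

W's window is 3–4.
V is fixed at 4, and W can't share a slot with V.
So W must be 3.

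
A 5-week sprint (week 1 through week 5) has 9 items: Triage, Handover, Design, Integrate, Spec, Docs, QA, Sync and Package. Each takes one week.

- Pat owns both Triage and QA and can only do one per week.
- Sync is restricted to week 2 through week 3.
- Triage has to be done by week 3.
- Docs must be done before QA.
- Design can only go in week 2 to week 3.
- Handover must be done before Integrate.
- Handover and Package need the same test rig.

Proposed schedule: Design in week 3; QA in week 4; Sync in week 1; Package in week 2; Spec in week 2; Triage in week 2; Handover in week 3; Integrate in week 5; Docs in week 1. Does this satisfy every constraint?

Sync is restricted to week 2 through week 3 — violated.
Triage has to be done by week 3 — holds.
Pat owns both Triage and QA and can only do one per week — holds.
Design can only go in week 2 to week 3 — holds.
Docs must be done before QA — holds.
Handover and Package need the same test rig — holds.
Handover must be done before Integrate — holds.

No — it violates: Sync is restricted to week 2 through week 3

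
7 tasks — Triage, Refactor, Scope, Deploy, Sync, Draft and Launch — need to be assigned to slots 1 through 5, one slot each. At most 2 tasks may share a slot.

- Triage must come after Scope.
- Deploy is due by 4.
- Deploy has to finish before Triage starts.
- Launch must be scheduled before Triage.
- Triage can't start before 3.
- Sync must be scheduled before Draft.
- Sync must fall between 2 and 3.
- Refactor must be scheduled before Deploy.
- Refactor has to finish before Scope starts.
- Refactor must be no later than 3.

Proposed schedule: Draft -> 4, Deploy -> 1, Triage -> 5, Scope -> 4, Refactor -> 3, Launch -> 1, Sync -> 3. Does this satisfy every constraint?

Refactor must be scheduled before Deploy — violated.
Launch must be scheduled before Triage — holds.
At most 2 tasks may share a slot — holds.
Triage can't start before 3 — holds.
Triage must come after Scope — holds.
Deploy is due by 4 — holds.
Refactor must be no later than 3 — holds.
Refactor has to finish before Scope starts — holds.
Sync must fall between 2 and 3 — holds.
Deploy has to finish before Triage starts — holds.
Sync must be scheduled before Draft — holds.

Invalid. Refactor must be scheduled before Deploy.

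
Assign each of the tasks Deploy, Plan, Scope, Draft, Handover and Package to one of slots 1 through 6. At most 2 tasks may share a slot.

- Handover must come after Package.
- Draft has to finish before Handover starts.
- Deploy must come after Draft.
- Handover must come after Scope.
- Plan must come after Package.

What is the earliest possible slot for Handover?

Precedence pushes Handover to at least 2.
Handover at 3 is achievable: Deploy=2, Plan=3, Package=1, Draft=1, Handover=3, Scope=2.
Nothing earlier works — the capacity limit rule out every slot before 3.

3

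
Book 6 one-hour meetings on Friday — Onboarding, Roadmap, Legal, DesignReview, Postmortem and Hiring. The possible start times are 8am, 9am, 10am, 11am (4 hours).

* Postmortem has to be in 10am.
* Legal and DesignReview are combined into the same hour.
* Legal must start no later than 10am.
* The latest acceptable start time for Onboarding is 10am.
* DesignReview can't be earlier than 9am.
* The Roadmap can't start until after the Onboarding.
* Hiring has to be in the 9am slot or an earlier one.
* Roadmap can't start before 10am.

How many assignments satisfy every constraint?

20

Splitting on Onboarding: it can be 8am (8), 9am (8), 10am (4). Listing each branch's schedules as (Roadmap, Legal, DesignReview, Postmortem, Hiring):
Onboarding=8am: (10am,9am,9am,10am,8am) (10am,9am,9am,10am,9am) (10am,10am,10am,10am,8am) (10am,10am,10am,10am,9am) (11am,9am,9am,10am,8am) (11am,9am,9am,10am,9am) (11am,10am,10am,10am,8am) (11am,10am,10am,10am,9am) — 8.
Onboarding=9am: (10am,9am,9am,10am,8am) (10am,9am,9am,10am,9am) (10am,10am,10am,10am,8am) (10am,10am,10am,10am,9am) (11am,9am,9am,10am,8am) (11am,9am,9am,10am,9am) (11am,10am,10am,10am,8am) (11am,10am,10am,10am,9am) — 8.
Onboarding=10am: (11am,9am,9am,10am,8am) (11am,9am,9am,10am,9am) (11am,10am,10am,10am,8am) (11am,10am,10am,10am,9am) — 4.
Summing: 8 + 8 + 4 = 20.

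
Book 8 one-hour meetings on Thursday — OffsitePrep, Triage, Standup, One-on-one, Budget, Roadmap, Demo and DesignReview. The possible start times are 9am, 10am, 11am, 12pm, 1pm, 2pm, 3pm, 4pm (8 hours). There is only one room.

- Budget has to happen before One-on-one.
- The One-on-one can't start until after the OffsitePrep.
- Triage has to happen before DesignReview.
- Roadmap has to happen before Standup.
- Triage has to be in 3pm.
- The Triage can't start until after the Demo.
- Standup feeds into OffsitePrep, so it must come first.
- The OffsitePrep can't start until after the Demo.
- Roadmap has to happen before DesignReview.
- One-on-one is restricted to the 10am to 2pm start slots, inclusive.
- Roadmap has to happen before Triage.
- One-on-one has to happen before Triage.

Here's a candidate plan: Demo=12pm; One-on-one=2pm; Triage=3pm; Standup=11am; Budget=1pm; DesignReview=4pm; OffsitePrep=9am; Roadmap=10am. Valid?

Invalid. The OffsitePrep can't start until after the Demo.

There is only one room — holds.
Roadmap has to happen before Triage — holds.
One-on-one has to happen before Triage — holds.
Budget has to happen before One-on-one — holds.
Standup feeds into OffsitePrep, so it must come first — violated.
The One-on-one can't start until after the OffsitePrep — holds.
Roadmap has to happen before DesignReview — holds.
The OffsitePrep can't start until after the Demo — violated.
One-on-one is restricted to the 10am to 2pm start slots, inclusive — holds.
Roadmap has to happen before Standup — holds.
Triage has to be in 3pm — holds.
The Triage can't start until after the Demo — holds.
Triage has to happen before DesignReview — holds.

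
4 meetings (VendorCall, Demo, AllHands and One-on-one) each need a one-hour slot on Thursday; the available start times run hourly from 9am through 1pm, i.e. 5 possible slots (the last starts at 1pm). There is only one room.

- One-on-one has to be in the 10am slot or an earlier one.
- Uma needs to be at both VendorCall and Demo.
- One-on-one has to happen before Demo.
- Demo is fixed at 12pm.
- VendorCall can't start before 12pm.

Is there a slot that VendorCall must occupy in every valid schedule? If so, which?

VendorCall's window is 12pm–1pm.
Demo is fixed at 12pm, and VendorCall can't share a slot with Demo.
So VendorCall must be 1pm.

1pm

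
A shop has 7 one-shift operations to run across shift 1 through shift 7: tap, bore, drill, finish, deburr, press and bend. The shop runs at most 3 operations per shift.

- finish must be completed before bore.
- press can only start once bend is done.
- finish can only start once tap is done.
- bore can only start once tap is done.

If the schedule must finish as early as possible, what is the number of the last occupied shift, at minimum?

3

The precedence chain requires at least 3 distinct shifts.
With at most 3 per shift and 7 operations, at least 3 shifts are needed.
3 works (last occupied shift: shift 3): for example finish=shift 2, bend=shift 1, press=shift 2, tap=shift 1, deburr=shift 2, bore=shift 3, drill=shift 1.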